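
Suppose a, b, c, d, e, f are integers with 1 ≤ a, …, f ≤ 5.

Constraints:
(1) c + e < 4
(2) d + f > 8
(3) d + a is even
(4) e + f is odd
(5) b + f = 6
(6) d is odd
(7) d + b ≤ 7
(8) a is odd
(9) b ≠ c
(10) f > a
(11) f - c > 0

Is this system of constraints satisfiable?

One satisfying assignment is a = 3, b = 2, c = 1, d = 5, e = 1, f = 4.
For the less obvious constraints — constraint 1: c + e = 2; constraint 2: d + f = 9 — and the others hold by inspection.

Satisfiable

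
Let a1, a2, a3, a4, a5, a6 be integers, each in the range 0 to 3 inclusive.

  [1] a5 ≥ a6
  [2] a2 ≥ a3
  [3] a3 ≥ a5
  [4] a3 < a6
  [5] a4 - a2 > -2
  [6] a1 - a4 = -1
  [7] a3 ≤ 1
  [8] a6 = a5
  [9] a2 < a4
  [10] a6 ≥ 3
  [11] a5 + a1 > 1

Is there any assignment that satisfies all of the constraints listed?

Unsatisfiable

From constraints 1 and 10: a5 ≥ a6 and a6 ≥ 3, so a5 ≥ 3. From constraints 3 and 7: a5 ≤ a3 and a3 ≤ 1, so a5 ≤ 1. But 1 < 3, so no value of a5 works.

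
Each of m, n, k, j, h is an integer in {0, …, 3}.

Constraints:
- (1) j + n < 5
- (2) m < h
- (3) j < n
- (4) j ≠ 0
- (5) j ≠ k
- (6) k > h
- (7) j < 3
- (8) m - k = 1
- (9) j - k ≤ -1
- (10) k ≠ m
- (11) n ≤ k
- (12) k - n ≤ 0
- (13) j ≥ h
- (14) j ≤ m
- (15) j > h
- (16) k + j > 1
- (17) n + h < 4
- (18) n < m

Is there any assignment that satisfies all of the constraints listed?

Unsatisfiable

Constraints 2, 9, 12, 15, and 18 give j < k, k ≤ n, n < m, m < h, h < j. Chaining: j < k ≤ n < m < h < j, which forces j < j — impossible.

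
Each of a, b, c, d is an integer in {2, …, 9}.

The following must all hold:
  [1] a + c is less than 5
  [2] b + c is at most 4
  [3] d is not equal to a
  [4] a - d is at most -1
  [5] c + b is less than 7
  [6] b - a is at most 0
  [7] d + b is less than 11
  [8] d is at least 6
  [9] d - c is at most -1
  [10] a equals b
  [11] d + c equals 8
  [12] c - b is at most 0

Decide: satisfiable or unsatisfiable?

Unsatisfiable

Constraints 4, 6, 9, and 12 give d − a ≥ 1, a − b ≥ 0, b − c ≥ 0, c − d ≥ 1.
Adding all 4 inequalities: the left sides telescope to 0, and the right sides sum to 1 + 0 + 0 + 1 = 2. So 0 ≥ 2, which is false.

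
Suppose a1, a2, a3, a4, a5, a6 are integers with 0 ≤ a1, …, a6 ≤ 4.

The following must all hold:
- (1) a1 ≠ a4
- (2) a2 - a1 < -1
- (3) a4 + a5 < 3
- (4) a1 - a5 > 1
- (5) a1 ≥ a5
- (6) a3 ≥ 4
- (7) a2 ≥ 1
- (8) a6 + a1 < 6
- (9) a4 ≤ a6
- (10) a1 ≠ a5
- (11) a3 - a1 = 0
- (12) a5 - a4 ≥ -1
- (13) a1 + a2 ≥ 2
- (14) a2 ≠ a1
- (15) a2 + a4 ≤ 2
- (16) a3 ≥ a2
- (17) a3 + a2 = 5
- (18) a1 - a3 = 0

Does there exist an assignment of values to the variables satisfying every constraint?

Take a1 = 4, a2 = 1, a3 = 4, a4 = 0, a5 = 0, a6 = 0. Then constraint 2: a2 - a1 = -3; constraint 3: a4 + a5 = 0; constraint 4: a1 - a5 = 4, and every other listed constraint is also met.

Satisfiable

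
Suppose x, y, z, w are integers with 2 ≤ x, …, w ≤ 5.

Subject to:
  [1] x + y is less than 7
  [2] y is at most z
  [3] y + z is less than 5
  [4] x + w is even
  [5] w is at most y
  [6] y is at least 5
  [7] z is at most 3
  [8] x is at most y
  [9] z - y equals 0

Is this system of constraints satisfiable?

Unsatisfiable

From constraints 2 and 6: z ≥ y and y ≥ 5, so z ≥ 5. From constraint 7: z ≤ 3. But 3 < 5, so no value of z works.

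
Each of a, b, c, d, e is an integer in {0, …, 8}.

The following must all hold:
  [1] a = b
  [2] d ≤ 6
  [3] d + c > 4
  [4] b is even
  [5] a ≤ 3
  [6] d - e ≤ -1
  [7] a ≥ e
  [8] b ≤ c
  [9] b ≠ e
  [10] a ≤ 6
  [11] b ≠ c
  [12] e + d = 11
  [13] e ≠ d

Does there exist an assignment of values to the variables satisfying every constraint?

From constraints 5 and 7: e ≤ a ≤ 3. From constraint 2: d ≤ 6. Hence e + d ≤ 9. But constraint 12 requires e + d = 11, and 11 > 9. Contradiction.

Unsatisfiable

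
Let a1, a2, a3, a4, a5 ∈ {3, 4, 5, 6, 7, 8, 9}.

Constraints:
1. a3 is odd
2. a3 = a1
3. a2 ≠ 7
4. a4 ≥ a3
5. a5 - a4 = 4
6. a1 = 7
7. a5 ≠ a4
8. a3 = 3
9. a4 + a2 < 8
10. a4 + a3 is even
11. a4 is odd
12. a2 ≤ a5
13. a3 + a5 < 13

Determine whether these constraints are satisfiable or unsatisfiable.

Constraint 8 fixes a3 = 3 and constraint 6 fixes a1 = 7, but constraint 2 requires a3 = a1. Since 3 ≠ 7, contradiction.

Unsatisfiable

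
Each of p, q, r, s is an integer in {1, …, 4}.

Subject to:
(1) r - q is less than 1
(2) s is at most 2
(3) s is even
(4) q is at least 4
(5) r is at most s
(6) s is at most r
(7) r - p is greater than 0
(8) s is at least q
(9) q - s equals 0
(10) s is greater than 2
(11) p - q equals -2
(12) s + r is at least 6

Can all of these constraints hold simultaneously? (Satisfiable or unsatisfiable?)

Unsatisfiable

From constraint 4: q ≥ 4. From constraints 2 and 8: q ≤ s and s ≤ 2, so q ≤ 2. But 2 < 4, so no value of q works.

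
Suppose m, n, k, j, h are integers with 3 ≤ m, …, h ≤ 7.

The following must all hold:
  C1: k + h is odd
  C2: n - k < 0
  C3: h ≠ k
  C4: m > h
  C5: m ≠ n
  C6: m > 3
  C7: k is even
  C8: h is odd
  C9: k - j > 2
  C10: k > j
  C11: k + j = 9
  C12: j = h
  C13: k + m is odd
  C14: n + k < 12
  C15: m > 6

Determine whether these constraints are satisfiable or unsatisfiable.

The assignment m = 7, n = 5, k = 6, j = 3, h = 3 works:
  constraint 2 holds since n - k = -1.
  constraint 9 holds since k - j = 3.
  constraint 11 holds since k + j = 9.
The rest check out directly.

Satisfiable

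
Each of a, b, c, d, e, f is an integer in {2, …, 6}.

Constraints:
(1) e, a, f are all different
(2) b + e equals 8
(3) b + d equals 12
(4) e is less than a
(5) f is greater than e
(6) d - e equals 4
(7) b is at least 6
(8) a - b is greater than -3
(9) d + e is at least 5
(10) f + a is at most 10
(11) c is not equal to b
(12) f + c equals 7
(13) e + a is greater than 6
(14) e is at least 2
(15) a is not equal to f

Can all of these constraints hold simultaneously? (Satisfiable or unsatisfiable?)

Take a = 5, b = 6, c = 4, d = 6, e = 2, f = 3. Then constraint 2: b + e = 8; constraint 3: b + d = 12; constraint 6: d - e = 4, and every other listed constraint is also met.

Satisfiable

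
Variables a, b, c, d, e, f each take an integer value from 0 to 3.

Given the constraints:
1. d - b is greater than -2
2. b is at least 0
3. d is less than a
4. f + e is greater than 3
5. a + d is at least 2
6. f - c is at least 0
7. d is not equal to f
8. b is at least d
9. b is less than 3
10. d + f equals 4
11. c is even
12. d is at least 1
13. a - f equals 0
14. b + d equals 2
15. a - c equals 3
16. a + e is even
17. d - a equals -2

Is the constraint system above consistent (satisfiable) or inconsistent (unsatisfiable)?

Satisfiable

One satisfying assignment is a = 3, b = 1, c = 0, d = 1, e = 1, f = 3.
For the less obvious constraints — constraint 1: d - b = 0; constraint 4: f + e = 4 — and the others hold by inspection.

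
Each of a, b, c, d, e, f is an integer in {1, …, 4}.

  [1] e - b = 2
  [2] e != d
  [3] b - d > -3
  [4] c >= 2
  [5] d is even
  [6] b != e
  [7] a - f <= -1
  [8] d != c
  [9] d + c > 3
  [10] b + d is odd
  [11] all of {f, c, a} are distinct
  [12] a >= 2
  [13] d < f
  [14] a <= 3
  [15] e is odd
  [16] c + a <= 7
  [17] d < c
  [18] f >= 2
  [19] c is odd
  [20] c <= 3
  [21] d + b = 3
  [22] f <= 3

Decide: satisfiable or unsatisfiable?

Unsatisfiable

Constraints 4, 12, 14, 18, 20, and 22 confine each of f, c, a to the 2 values {2, 3}.
Constraint 11 requires all 3 of them to be distinct, but only 2 values are available — impossible by the pigeonhole principle.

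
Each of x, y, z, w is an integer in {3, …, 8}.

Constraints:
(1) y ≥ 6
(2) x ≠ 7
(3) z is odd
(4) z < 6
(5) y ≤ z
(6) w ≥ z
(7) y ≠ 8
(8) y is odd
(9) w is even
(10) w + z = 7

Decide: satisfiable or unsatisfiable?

From constraints 1 and 5: z ≥ y and y ≥ 6, so z ≥ 6. From constraint 4: z ≤ 5. But 5 < 6, so no value of z works.

Unsatisfiable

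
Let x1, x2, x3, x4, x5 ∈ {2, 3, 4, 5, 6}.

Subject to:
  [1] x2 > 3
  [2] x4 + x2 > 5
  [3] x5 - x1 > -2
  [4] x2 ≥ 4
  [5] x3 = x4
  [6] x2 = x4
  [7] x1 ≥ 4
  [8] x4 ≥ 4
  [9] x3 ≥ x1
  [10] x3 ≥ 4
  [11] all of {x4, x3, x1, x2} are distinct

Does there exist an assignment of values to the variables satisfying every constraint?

Constraints 4, 7, 8, and 10 confine each of x4, x3, x1, x2 to the 3 values {4, …, 6} (the domain already gives each ≤ 6).
Constraint 11 requires all 4 of them to be distinct, but only 3 values are available — impossible by the pigeonhole principle.

Unsatisfiable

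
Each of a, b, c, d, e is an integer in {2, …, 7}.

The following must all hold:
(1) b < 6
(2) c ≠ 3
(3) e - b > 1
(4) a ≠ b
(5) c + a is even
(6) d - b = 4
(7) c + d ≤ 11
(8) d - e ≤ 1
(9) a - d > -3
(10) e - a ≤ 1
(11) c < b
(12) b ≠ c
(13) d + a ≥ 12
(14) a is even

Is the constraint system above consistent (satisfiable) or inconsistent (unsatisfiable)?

Try a = 6, b = 3, c = 2, d = 7, e = 6.
Check constraint 3: e - b = 3; constraint 6: d - b = 4. The remaining constraints are straightforward to verify.

Satisfiable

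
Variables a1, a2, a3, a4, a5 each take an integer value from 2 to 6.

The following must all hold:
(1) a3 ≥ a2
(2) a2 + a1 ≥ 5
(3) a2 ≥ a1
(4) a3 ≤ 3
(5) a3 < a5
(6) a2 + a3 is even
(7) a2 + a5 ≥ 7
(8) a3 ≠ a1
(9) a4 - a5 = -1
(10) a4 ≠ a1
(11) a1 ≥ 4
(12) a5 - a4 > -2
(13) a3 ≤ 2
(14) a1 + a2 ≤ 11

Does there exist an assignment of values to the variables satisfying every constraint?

From constraints 3 and 11: a2 ≥ a1 and a1 ≥ 4, so a2 ≥ 4. From constraints 1 and 13: a2 ≤ a3 and a3 ≤ 2, so a2 ≤ 2. But 2 < 4, so no value of a2 works.

Unsatisfiable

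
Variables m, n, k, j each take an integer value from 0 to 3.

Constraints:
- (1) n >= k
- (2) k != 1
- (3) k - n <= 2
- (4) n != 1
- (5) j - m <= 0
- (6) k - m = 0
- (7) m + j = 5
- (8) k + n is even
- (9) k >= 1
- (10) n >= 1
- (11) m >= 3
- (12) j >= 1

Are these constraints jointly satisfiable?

Try m = 3, n = 3, k = 3, j = 2.
Check constraint 3: k - n = 0; constraint 5: j - m = -1. The remaining constraints are straightforward to verify.

Satisfiable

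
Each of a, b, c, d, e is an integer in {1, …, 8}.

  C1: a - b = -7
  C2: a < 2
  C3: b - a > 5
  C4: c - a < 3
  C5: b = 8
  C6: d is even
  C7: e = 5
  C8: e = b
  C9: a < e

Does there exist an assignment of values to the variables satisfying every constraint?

Unsatisfiable

Constraint 7 fixes e = 5 and constraint 5 fixes b = 8, but constraint 8 requires e = b. Since 5 ≠ 8, contradiction.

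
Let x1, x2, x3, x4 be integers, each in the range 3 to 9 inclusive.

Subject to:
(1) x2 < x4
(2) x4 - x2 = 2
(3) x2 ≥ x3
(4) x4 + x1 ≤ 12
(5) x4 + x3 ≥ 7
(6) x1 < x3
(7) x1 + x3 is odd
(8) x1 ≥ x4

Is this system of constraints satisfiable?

Unsatisfiable

Constraints 1, 3, 6, and 8 give x3 ≤ x2, x2 < x4, x4 ≤ x1, x1 < x3. Chaining: x3 ≤ x2 < x4 ≤ x1 < x3, which forces x3 < x3 — impossible.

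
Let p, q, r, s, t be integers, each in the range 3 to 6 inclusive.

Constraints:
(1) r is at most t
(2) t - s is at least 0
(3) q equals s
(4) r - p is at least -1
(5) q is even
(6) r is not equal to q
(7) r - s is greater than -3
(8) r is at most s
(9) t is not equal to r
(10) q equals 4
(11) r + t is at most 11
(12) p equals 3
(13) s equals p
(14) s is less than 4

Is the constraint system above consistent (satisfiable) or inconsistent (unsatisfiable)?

Unsatisfiable

Constraint 10 fixes q = 4 and constraint 12 fixes p = 3. Constraints 3 and 13 give q = s = p, so q = p. But 4 ≠ 3 — contradiction.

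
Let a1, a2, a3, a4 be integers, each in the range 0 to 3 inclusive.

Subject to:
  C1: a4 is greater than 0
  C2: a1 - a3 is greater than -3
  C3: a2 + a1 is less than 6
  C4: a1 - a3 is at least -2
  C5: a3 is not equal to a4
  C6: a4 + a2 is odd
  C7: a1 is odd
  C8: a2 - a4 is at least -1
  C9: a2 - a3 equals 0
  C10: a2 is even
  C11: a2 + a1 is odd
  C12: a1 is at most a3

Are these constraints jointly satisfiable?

Satisfiable

Take a1 = 1, a2 = 2, a3 = 2, a4 = 1. Then constraint 2: a1 - a3 = -1; constraint 3: a2 + a1 = 3; constraint 4: a1 - a3 = -1, and every other listed constraint is also met.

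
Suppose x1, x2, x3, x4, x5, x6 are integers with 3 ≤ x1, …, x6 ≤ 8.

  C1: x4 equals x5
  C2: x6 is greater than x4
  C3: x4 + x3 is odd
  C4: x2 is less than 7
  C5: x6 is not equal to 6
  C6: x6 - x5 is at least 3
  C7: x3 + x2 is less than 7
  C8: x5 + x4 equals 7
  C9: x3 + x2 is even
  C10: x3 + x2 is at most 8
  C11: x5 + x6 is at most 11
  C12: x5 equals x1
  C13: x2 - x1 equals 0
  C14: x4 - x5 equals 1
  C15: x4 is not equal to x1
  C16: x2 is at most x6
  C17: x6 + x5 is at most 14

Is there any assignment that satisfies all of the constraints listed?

Unsatisfiable

From constraints 1 and 12, x4 = x5 = x1, so x4 = x1. But constraint 15 says x4 ≠ x1. Contradiction.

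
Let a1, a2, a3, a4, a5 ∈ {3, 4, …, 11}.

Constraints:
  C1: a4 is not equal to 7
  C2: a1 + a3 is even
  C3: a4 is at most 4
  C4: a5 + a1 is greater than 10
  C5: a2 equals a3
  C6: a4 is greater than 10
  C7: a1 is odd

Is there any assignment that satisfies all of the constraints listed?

From constraint 6: a4 ≥ 11. From constraint 3: a4 ≤ 4. But 4 < 11, so no value of a4 works.

Unsatisfiable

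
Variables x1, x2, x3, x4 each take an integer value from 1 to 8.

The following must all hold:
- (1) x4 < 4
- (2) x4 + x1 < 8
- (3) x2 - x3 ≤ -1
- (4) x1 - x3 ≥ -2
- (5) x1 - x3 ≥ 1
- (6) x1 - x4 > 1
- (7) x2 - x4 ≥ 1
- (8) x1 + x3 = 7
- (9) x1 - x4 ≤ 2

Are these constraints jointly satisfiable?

Constraints 3, 5, 7, and 9 give x3 − x2 ≥ 1, x2 − x4 ≥ 1, x4 − x1 ≥ -2, x1 − x3 ≥ 1.
Adding all 4 inequalities: the left sides telescope to 0, and the right sides sum to 1 + 1 + (-2) + 1 = 1. So 0 ≥ 1, which is false.

Unsatisfiable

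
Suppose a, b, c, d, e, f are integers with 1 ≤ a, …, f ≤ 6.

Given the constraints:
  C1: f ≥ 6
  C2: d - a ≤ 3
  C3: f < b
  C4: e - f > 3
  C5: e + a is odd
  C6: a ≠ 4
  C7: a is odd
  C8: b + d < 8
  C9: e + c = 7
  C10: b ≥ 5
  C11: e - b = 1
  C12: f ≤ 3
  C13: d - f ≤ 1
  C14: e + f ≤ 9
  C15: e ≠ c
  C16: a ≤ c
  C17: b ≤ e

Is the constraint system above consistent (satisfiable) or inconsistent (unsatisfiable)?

From constraints 10 and 17: e ≥ b ≥ 5. From constraint 1: f ≥ 6. Hence e + f ≥ 11. But constraint 14 requires e + f ≤ 9, and 9 < 11. Contradiction.

Unsatisfiable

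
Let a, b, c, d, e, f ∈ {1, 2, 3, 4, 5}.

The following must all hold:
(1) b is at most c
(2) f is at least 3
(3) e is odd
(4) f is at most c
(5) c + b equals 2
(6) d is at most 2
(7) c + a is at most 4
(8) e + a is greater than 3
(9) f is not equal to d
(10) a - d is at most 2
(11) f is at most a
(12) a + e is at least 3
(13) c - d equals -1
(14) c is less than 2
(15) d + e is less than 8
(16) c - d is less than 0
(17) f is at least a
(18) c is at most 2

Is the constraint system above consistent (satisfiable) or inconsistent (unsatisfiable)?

Unsatisfiable

From constraints 2 and 4: c ≥ f and f ≥ 3, so c ≥ 3. From constraint 14: c ≤ 1. But 1 < 3, so no value of c works.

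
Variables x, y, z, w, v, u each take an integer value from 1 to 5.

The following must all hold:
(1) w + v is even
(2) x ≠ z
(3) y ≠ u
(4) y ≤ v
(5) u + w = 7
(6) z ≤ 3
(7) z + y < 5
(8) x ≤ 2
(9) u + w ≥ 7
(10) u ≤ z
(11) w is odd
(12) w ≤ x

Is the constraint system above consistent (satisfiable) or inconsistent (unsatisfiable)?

Unsatisfiable

From constraints 6 and 10: u ≤ z ≤ 3. From constraints 8 and 12: w ≤ x ≤ 2. Hence u + w ≤ 5. But constraint 9 requires u + w ≥ 7, and 7 > 5. Contradiction.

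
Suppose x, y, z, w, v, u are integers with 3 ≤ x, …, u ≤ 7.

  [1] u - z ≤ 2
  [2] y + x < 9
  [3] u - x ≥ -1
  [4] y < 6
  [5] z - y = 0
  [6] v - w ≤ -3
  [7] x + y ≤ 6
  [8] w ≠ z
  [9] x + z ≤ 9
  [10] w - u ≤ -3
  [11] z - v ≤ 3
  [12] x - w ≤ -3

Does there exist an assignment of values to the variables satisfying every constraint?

Constraints 1, 6, 10, and 11 give w − v ≥ 3, v − z ≥ -3, z − u ≥ -2, u − w ≥ 3.
Adding all 4 inequalities: the left sides telescope to 0, and the right sides sum to 3 + (-3) + (-2) + 3 = 1. So 0 ≥ 1, which is false.

Unsatisfiable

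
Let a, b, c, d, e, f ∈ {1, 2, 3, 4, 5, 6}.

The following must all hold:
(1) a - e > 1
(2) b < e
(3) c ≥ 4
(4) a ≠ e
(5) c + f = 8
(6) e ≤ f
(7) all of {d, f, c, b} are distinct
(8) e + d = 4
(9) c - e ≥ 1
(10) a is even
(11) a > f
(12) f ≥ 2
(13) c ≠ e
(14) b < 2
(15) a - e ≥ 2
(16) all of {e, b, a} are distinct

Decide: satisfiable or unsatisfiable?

Satisfiable

The assignment a = 4, b = 1, c = 5, d = 2, e = 2, f = 3 works:
  constraint 1 holds since a - e = 2.
  constraint 5 holds since c + f = 8.
The rest check out directly.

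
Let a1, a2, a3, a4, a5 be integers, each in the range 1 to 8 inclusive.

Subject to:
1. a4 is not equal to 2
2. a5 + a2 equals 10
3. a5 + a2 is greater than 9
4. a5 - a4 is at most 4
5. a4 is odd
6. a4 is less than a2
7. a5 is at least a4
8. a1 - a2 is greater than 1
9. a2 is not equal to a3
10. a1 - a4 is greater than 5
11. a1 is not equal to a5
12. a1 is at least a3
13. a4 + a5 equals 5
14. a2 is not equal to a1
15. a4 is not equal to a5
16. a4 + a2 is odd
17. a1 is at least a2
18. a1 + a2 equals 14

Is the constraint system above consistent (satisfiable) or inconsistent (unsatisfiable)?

Satisfiable

Take a1 = 8, a2 = 6, a3 = 4, a4 = 1, a5 = 4. Then constraint 2: a5 + a2 = 10; constraint 3: a5 + a2 = 10, and every other listed constraint is also met.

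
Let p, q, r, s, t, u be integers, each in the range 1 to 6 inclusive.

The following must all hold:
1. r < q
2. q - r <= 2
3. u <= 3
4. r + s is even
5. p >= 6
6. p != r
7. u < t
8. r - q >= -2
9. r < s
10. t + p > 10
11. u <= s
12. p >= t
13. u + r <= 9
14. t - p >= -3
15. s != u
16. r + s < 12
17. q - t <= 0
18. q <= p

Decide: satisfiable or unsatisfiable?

Satisfiable

Setting (p, q, r, s, t, u) = (6, 6, 4, 6, 6, 2) satisfies everything: constraint 2: q - r = 2; constraint 8: r - q = -2, and the others follow.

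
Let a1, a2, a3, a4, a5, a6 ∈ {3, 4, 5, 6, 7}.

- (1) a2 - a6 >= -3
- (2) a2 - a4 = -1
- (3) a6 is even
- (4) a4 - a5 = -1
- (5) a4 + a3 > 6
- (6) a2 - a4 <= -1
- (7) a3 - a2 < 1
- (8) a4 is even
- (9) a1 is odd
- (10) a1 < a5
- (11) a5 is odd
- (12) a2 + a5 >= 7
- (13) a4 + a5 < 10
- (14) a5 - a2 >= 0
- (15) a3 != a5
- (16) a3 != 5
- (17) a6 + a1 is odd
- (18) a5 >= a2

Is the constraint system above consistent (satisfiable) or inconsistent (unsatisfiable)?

Satisfiable

Try a1 = 3, a2 = 3, a3 = 3, a4 = 4, a5 = 5, a6 = 6.
Check constraint 1: a2 - a6 = -3; constraint 2: a2 - a4 = -1. The remaining constraints are straightforward to verify.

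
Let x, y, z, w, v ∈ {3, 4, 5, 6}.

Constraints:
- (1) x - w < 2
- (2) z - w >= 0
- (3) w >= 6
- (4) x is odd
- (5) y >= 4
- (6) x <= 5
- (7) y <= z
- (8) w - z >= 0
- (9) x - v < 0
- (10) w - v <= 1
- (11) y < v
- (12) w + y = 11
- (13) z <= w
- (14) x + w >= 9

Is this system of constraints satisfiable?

Satisfiable

One satisfying assignment is x = 5, y = 5, z = 6, w = 6, v = 6.
For the less obvious constraints — constraint 1: x - w = -1; constraint 2: z - w = 0; constraint 8: w - z = 0 — and the others hold by inspection.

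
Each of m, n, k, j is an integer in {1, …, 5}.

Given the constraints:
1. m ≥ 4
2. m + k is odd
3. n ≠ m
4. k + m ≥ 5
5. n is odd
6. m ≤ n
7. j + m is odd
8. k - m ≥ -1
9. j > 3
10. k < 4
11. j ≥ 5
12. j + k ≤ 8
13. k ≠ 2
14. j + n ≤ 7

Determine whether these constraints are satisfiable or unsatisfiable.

Unsatisfiable

From constraint 11: j ≥ 5. From constraints 1 and 6: n ≥ m ≥ 4. Hence j + n ≥ 9. But constraint 14 requires j + n ≤ 7, and 7 < 9. Contradiction.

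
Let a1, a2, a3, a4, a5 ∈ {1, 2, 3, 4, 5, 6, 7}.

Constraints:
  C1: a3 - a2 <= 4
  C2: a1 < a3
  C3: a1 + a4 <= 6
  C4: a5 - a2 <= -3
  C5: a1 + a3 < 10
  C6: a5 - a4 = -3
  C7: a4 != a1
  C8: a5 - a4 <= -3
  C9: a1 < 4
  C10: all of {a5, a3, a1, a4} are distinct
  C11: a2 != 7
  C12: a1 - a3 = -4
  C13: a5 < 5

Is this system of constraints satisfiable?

Satisfiable

One satisfying assignment is a1 = 2, a2 = 5, a3 = 6, a4 = 4, a5 = 1.
For the less obvious constraints — constraint 1: a3 - a2 = 1; constraint 3: a1 + a4 = 6; constraint 4: a5 - a2 = -4 — and the others hold by inspection.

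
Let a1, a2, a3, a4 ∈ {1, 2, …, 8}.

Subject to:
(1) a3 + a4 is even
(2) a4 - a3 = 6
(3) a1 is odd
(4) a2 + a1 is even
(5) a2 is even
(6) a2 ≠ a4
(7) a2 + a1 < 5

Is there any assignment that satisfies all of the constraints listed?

Constraint 5 makes a2 even and constraint 3 makes a1 odd, so a2 + a1 must be odd. Constraint 4 says a2 + a1 is even — contradiction.

Unsatisfiable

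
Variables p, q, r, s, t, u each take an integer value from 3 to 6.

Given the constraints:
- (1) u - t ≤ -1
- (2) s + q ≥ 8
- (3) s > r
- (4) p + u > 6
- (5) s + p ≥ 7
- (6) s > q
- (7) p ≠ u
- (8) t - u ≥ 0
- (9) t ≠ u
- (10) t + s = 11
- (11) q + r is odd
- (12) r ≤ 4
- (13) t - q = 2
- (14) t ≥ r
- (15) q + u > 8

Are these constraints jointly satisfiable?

One satisfying assignment is p = 4, q = 4, r = 3, s = 5, t = 6, u = 5.
For the less obvious constraints — constraint 1: u - t = -1; constraint 2: s + q = 9; constraint 4: p + u = 9 — and the others hold by inspection.

Satisfiable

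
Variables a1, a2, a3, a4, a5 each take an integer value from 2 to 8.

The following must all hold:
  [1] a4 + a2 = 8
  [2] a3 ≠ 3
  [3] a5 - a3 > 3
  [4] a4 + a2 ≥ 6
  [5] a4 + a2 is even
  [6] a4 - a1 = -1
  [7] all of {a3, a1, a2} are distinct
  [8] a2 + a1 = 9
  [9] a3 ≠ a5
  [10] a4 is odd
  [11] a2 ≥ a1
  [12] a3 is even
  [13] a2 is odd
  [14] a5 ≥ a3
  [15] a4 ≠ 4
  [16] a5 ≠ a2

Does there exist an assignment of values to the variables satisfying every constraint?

Satisfiable

Try a1 = 4, a2 = 5, a3 = 2, a4 = 3, a5 = 8.
Check constraint 1: a4 + a2 = 8; constraint 3: a5 - a3 = 6. The remaining constraints are straightforward to verify.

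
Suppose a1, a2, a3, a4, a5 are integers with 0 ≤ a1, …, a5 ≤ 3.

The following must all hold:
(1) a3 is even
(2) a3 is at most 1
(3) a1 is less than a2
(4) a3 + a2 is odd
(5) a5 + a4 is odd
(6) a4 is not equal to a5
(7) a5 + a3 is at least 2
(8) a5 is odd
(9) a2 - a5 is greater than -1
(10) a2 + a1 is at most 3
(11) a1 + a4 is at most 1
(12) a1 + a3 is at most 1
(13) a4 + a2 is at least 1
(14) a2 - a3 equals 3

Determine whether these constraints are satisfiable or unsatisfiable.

Satisfiable

The assignment a1 = 0, a2 = 3, a3 = 0, a4 = 0, a5 = 3 works:
  constraint 7 holds since a5 + a3 = 3.
  constraint 9 holds since a2 - a5 = 0.
  constraint 10 holds since a2 + a1 = 3.
The rest check out directly.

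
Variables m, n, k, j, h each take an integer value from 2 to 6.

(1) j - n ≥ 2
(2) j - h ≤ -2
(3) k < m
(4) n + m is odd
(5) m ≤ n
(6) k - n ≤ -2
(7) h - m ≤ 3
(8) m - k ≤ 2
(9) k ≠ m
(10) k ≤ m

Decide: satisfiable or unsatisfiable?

Constraints 1, 2, 6, 7, and 8 give j − n ≥ 2, n − k ≥ 2, k − m ≥ -2, m − h ≥ -3, h − j ≥ 2.
Adding all 5 inequalities: the left sides telescope to 0, and the right sides sum to 2 + 2 + (-2) + (-3) + 2 = 1. So 0 ≥ 1, which is false.

Unsatisfiable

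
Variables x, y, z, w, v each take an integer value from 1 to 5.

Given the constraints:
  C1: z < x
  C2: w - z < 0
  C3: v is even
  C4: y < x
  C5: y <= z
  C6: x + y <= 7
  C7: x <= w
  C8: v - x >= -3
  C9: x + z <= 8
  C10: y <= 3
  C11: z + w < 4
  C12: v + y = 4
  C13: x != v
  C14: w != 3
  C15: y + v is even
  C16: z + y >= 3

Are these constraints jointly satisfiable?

Constraints 1, 2, and 7 give z < x, x ≤ w, w < z. Chaining: z < x ≤ w < z, which forces z < z — impossible.

Unsatisfiable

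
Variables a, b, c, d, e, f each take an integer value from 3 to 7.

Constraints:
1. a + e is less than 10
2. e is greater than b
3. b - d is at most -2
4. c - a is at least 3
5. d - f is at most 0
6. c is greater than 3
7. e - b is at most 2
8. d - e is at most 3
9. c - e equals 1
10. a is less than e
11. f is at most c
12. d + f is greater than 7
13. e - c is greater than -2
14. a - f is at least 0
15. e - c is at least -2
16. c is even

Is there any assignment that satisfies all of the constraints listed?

Unsatisfiable

Constraints 3, 4, 5, 7, 14, and 15 give e − c ≥ -2, c − a ≥ 3, a − f ≥ 0, f − d ≥ 0, d − b ≥ 2, b − e ≥ -2.
Adding all 6 inequalities: the left sides telescope to 0, and the right sides sum to (-2) + 3 + 0 + 0 + 2 + (-2) = 1. So 0 ≥ 1, which is false.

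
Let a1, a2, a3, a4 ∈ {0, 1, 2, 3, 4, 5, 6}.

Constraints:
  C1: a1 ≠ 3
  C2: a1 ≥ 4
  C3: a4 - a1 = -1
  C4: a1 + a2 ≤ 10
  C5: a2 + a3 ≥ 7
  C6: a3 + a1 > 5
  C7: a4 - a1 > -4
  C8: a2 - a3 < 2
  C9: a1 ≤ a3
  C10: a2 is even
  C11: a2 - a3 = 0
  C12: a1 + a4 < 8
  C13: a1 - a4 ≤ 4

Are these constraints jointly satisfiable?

Take a1 = 4, a2 = 4, a3 = 4, a4 = 3. Then constraint 3: a4 - a1 = -1; constraint 4: a1 + a2 = 8; constraint 5: a2 + a3 = 8, and every other listed constraint is also met.

Satisfiable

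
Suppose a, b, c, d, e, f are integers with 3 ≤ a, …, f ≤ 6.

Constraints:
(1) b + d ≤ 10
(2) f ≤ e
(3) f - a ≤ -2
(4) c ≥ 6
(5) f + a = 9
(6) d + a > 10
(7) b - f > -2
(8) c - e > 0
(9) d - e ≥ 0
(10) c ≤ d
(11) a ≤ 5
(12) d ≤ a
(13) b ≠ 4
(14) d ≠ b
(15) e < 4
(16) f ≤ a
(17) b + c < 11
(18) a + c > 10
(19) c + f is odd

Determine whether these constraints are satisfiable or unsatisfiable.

Unsatisfiable

From constraints 4 and 10: d ≥ c and c ≥ 6, so d ≥ 6. From constraints 11 and 12: d ≤ a and a ≤ 5, so d ≤ 5. But 5 < 6, so no value of d works.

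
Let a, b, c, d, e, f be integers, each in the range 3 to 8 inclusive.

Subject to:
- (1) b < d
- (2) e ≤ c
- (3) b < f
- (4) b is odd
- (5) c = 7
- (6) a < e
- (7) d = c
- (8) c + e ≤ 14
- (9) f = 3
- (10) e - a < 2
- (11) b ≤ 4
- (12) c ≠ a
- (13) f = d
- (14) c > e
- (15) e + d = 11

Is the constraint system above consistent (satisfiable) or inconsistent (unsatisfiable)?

Unsatisfiable

Constraint 9 fixes f = 3 and constraint 5 fixes c = 7. Constraints 7 and 13 give f = d = c, so f = c. But 3 ≠ 7 — contradiction.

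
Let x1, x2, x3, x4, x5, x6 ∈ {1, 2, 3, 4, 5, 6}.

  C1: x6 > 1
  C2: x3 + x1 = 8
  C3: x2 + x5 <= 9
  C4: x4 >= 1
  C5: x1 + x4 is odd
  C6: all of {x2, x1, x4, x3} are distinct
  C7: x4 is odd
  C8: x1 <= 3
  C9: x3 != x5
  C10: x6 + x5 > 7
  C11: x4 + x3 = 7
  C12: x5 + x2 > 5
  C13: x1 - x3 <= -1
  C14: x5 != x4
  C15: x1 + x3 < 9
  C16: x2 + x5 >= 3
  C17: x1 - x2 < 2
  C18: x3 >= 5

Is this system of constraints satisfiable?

Satisfiable

Take x1 = 2, x2 = 3, x3 = 6, x4 = 1, x5 = 3, x6 = 6. Then constraint 2: x3 + x1 = 8; constraint 3: x2 + x5 = 6, and every other listed constraint is also met.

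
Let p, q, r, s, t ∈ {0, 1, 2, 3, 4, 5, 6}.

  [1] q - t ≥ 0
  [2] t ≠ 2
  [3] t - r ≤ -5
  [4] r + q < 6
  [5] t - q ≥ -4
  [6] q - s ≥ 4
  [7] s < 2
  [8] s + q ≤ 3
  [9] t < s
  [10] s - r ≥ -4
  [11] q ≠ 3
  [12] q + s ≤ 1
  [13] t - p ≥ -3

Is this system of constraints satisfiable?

Unsatisfiable

Constraints 3, 5, 6, and 10 give r − t ≥ 5, t − q ≥ -4, q − s ≥ 4, s − r ≥ -4.
Adding all 4 inequalities: the left sides telescope to 0, and the right sides sum to 5 + (-4) + 4 + (-4) = 1. So 0 ≥ 1, which is false.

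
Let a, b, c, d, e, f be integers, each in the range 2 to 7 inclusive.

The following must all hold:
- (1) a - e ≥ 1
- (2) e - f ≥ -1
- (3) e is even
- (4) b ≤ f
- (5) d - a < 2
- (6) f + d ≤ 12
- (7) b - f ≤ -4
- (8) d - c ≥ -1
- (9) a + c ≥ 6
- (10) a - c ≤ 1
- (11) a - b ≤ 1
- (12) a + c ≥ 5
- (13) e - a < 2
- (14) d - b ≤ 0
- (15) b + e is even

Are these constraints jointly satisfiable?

Constraints 1, 2, 7, 8, 10, and 14 give f − b ≥ 4, b − d ≥ 0, d − c ≥ -1, c − a ≥ -1, a − e ≥ 1, e − f ≥ -1.
Adding all 6 inequalities: the left sides telescope to 0, and the right sides sum to 4 + 0 + (-1) + (-1) + 1 + (-1) = 2. So 0 ≥ 2, which is false.

Unsatisfiable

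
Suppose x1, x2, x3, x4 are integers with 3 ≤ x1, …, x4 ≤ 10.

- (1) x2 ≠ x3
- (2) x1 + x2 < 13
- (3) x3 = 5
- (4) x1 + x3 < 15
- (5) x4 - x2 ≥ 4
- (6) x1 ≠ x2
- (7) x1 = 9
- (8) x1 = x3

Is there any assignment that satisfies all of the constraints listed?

Unsatisfiable

Constraint 7 fixes x1 = 9 and constraint 3 fixes x3 = 5, but constraint 8 requires x1 = x3. Since 9 ≠ 5, contradiction.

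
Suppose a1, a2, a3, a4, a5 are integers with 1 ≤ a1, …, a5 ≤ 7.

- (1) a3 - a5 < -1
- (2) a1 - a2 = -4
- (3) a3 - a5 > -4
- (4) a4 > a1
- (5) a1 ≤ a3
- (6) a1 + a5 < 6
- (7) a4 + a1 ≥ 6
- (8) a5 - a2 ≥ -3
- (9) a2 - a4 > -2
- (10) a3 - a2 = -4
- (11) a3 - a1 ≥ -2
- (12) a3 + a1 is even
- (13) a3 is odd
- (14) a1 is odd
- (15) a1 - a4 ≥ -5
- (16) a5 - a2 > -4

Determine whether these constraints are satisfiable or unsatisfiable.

Satisfiable

The assignment a1 = 1, a2 = 5, a3 = 1, a4 = 5, a5 = 3 works:
  constraint 1 holds since a3 - a5 = -2.
  constraint 2 holds since a1 - a2 = -4.
The rest check out directly.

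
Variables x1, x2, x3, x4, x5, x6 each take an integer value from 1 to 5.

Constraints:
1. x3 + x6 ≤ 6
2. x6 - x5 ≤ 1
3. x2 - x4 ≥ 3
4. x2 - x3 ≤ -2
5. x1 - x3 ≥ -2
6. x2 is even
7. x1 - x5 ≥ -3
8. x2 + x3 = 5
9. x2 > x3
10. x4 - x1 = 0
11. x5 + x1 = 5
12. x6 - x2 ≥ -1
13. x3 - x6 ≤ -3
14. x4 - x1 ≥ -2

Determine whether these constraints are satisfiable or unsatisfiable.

Constraints 2, 3, 4, 7, 13, and 14 give x1 − x5 ≥ -3, x5 − x6 ≥ -1, x6 − x3 ≥ 3, x3 − x2 ≥ 2, x2 − x4 ≥ 3, x4 − x1 ≥ -2.
Adding all 6 inequalities: the left sides telescope to 0, and the right sides sum to (-3) + (-1) + 3 + 2 + 3 + (-2) = 2. So 0 ≥ 2, which is false.

Unsatisfiable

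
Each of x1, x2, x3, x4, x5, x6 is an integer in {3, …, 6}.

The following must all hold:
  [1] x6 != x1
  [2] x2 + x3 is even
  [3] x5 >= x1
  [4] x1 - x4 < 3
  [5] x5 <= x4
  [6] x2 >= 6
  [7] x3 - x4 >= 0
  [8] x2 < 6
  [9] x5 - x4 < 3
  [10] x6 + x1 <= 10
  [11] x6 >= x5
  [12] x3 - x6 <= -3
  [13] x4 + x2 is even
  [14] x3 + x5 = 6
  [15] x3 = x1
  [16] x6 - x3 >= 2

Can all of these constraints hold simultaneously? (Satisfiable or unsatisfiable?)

From constraint 6: x2 ≥ 6. From constraint 8: x2 ≤ 5. But 5 < 6, so no value of x2 works.

Unsatisfiable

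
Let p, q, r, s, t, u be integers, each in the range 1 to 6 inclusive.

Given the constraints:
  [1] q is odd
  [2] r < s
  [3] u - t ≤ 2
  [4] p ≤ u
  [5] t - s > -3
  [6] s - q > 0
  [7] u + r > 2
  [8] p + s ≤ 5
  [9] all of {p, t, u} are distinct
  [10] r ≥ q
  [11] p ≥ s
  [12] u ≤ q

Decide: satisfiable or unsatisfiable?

Constraints 2, 4, 10, 11, and 12 give u ≤ q, q ≤ r, r < s, s ≤ p, p ≤ u. Chaining: u ≤ q ≤ r < s ≤ p ≤ u, which forces u < u — impossible.

Unsatisfiable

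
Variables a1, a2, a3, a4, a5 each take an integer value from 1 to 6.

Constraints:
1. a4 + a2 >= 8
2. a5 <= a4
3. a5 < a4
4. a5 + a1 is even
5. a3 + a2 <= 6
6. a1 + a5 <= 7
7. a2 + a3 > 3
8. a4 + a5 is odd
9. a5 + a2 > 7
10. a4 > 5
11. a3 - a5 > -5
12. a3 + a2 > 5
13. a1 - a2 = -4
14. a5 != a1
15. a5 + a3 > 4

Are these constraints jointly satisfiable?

The assignment a1 = 1, a2 = 5, a3 = 1, a4 = 6, a5 = 5 works:
  constraint 1 holds since a4 + a2 = 11.
  constraint 5 holds since a3 + a2 = 6.
  constraint 6 holds since a1 + a5 = 6.
The rest check out directly.

Satisfiable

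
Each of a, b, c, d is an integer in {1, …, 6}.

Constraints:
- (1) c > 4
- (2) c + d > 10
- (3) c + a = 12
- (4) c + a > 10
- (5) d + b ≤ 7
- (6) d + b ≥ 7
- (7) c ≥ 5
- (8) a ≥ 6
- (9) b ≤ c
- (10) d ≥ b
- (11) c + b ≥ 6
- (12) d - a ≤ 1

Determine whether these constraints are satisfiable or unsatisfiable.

Take a = 6, b = 1, c = 6, d = 6. Then constraint 2: c + d = 12; constraint 3: c + a = 12; constraint 4: c + a = 12, and every other listed constraint is also met.

Satisfiable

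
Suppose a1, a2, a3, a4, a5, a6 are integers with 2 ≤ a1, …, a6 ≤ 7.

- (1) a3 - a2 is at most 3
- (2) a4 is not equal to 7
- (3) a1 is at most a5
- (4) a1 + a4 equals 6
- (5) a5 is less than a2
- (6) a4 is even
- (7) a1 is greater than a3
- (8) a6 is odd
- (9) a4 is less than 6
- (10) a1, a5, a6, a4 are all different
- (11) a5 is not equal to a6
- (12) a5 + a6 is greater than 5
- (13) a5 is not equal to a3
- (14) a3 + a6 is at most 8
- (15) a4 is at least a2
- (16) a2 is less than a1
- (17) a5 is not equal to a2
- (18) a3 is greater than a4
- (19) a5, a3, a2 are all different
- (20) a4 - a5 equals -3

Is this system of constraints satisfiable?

Constraints 3, 5, 7, 15, and 18 give a3 < a1, a1 ≤ a5, a5 < a2, a2 ≤ a4, a4 < a3. Chaining: a3 < a1 ≤ a5 < a2 ≤ a4 < a3, which forces a3 < a3 — impossible.

Unsatisfiable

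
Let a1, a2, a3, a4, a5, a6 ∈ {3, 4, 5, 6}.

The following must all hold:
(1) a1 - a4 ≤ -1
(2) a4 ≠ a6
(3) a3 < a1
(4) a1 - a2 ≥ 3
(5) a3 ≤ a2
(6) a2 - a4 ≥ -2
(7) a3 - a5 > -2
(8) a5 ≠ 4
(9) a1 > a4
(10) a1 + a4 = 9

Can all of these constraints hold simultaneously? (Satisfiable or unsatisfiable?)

Constraints 1, 4, and 6 give a2 − a4 ≥ -2, a4 − a1 ≥ 1, a1 − a2 ≥ 3.
Adding all 3 inequalities: the left sides telescope to 0, and the right sides sum to (-2) + 1 + 3 = 2. So 0 ≥ 2, which is false.

Unsatisfiable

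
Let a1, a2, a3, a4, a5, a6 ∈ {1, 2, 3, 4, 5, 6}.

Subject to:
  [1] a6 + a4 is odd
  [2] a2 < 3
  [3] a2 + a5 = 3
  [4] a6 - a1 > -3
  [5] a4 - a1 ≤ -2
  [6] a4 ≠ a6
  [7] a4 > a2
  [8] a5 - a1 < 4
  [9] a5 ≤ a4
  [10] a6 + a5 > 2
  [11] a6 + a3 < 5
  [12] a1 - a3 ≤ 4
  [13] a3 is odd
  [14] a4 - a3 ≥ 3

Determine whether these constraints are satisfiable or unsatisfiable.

Constraints 5, 12, and 14 give a4 − a3 ≥ 3, a3 − a1 ≥ -4, a1 − a4 ≥ 2.
Adding all 3 inequalities: the left sides telescope to 0, and the right sides sum to 3 + (-4) + 2 = 1. So 0 ≥ 1, which is false.

Unsatisfiable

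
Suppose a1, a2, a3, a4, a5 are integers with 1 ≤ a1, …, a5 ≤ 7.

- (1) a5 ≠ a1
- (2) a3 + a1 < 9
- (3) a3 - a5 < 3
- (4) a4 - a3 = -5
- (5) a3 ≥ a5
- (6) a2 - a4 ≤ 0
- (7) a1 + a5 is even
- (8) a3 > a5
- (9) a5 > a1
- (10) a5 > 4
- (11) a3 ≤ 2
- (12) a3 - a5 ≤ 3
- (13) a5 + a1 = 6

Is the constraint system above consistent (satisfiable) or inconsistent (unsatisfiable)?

From constraint 10: a5 ≥ 5. From constraints 5 and 11: a5 ≤ a3 and a3 ≤ 2, so a5 ≤ 2. But 2 < 5, so no value of a5 works.

Unsatisfiable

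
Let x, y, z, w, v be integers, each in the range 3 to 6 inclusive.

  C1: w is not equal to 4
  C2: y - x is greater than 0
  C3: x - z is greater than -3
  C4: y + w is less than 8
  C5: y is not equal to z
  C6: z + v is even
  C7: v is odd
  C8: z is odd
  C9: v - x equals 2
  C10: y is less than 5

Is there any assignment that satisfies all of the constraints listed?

Satisfiable

Try x = 3, y = 4, z = 3, w = 3, v = 5.
Check constraint 2: y - x = 1; constraint 3: x - z = 0. The remaining constraints are straightforward to verify.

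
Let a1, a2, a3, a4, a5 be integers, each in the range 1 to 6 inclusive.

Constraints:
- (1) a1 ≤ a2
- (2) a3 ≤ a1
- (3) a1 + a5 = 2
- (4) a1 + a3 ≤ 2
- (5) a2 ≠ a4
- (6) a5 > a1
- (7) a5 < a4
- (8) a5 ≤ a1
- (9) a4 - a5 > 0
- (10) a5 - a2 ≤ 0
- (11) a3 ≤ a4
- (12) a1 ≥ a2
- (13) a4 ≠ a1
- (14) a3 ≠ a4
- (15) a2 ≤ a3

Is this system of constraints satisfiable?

Constraints 2, 6, 10, and 15 give a2 ≤ a3, a3 ≤ a1, a1 < a5, a5 ≤ a2. Chaining: a2 ≤ a3 ≤ a1 < a5 ≤ a2, which forces a2 < a2 — impossible.

Unsatisfiable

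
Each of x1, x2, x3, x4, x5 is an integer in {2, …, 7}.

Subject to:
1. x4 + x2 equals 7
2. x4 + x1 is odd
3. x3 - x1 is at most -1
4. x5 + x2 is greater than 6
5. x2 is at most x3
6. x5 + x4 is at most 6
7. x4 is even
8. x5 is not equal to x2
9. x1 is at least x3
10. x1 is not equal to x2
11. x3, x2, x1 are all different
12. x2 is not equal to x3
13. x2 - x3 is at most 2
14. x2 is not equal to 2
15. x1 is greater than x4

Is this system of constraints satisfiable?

Satisfiable

Take x1 = 7, x2 = 5, x3 = 6, x4 = 2, x5 = 2. Then constraint 1: x4 + x2 = 7; constraint 3: x3 - x1 = -1; constraint 4: x5 + x2 = 7, and every other listed constraint is also met.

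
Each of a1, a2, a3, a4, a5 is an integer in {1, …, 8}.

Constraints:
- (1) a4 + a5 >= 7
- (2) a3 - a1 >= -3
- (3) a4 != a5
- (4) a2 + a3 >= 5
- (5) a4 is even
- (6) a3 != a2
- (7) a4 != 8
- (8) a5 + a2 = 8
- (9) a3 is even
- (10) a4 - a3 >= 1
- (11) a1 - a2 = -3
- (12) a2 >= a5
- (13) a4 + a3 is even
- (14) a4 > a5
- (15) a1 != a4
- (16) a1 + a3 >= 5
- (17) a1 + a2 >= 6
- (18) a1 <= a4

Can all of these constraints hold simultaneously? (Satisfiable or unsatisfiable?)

Satisfiable

One satisfying assignment is a1 = 3, a2 = 6, a3 = 2, a4 = 6, a5 = 2.
For the less obvious constraints — constraint 1: a4 + a5 = 8; constraint 2: a3 - a1 = -1; constraint 4: a2 + a3 = 8 — and the others hold by inspection.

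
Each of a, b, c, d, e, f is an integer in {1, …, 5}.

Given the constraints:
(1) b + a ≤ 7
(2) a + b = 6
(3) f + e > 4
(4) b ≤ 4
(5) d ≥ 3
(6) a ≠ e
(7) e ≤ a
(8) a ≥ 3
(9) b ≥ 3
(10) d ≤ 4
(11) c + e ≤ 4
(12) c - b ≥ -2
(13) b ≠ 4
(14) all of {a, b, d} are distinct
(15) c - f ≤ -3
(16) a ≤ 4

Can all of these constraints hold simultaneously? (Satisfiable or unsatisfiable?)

Unsatisfiable

Constraints 4, 5, 8, 9, 10, and 16 confine each of a, b, d to the 2 values {3, 4}.
Constraint 14 requires all 3 of them to be distinct, but only 2 values are available — impossible by the pigeonhole principle.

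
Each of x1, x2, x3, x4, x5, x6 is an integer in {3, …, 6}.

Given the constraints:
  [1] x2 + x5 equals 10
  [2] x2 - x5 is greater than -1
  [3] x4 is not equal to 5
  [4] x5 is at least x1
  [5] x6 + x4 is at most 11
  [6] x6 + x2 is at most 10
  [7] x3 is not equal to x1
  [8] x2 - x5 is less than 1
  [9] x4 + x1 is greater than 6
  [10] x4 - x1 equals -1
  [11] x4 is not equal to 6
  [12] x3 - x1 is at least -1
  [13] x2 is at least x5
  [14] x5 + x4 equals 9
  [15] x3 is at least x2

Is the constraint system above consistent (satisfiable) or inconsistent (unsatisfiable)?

Satisfiable

Try x1 = 5, x2 = 5, x3 = 6, x4 = 4, x5 = 5, x6 = 5.
Check constraint 1: x2 + x5 = 10; constraint 2: x2 - x5 = 0; constraint 5: x6 + x4 = 9. The remaining constraints are straightforward to verify.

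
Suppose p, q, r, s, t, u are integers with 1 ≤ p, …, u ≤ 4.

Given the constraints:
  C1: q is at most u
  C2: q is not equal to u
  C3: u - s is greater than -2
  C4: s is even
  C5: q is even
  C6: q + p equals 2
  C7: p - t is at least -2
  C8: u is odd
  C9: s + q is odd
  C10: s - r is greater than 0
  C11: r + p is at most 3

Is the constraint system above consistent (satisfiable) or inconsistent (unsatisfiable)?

Unsatisfiable

Constraint 4 makes s even and constraint 5 makes q even, so s + q must be even. Constraint 9 says s + q is odd — contradiction.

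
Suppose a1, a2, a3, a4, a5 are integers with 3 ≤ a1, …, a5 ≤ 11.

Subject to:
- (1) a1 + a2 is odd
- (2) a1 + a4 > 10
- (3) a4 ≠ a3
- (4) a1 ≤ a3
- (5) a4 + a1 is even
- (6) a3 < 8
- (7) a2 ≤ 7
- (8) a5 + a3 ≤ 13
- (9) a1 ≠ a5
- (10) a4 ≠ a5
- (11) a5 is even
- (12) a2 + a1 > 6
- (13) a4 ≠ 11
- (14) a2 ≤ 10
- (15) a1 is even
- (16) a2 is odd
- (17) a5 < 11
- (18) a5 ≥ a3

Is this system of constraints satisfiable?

Satisfiable

The assignment a1 = 4, a2 = 3, a3 = 6, a4 = 8, a5 = 6 works:
  constraint 2 holds since a1 + a4 = 12.
  constraint 8 holds since a5 + a3 = 12.
The rest check out directly.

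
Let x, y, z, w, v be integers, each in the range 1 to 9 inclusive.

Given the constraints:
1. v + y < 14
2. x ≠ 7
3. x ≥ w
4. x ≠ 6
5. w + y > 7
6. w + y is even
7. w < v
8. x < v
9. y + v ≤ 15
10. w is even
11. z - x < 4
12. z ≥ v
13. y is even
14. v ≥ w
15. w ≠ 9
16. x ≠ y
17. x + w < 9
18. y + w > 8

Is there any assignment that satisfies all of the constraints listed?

Satisfiable

The assignment x = 4, y = 6, z = 6, w = 4, v = 6 works:
  constraint 1 holds since v + y = 12.
  constraint 5 holds since w + y = 10.
The rest check out directly.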